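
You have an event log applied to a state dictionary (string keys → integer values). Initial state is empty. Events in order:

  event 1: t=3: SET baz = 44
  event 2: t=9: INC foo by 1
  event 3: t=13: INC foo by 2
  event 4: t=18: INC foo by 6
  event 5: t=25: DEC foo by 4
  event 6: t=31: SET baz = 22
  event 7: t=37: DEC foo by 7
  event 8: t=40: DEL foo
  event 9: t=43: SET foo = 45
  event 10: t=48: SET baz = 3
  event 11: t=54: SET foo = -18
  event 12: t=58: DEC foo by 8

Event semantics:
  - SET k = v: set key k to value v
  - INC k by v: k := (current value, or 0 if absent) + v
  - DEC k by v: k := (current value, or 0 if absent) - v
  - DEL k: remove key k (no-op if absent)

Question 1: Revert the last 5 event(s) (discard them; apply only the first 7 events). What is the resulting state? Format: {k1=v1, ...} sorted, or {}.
Answer: {baz=22, foo=-2}

Derivation:
Keep first 7 events (discard last 5):
  after event 1 (t=3: SET baz = 44): {baz=44}
  after event 2 (t=9: INC foo by 1): {baz=44, foo=1}
  after event 3 (t=13: INC foo by 2): {baz=44, foo=3}
  after event 4 (t=18: INC foo by 6): {baz=44, foo=9}
  after event 5 (t=25: DEC foo by 4): {baz=44, foo=5}
  after event 6 (t=31: SET baz = 22): {baz=22, foo=5}
  after event 7 (t=37: DEC foo by 7): {baz=22, foo=-2}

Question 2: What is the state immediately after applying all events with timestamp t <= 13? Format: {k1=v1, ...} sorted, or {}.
Answer: {baz=44, foo=3}

Derivation:
Apply events with t <= 13 (3 events):
  after event 1 (t=3: SET baz = 44): {baz=44}
  after event 2 (t=9: INC foo by 1): {baz=44, foo=1}
  after event 3 (t=13: INC foo by 2): {baz=44, foo=3}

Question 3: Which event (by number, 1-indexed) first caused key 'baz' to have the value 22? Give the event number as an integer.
Answer: 6

Derivation:
Looking for first event where baz becomes 22:
  event 1: baz = 44
  event 2: baz = 44
  event 3: baz = 44
  event 4: baz = 44
  event 5: baz = 44
  event 6: baz 44 -> 22  <-- first match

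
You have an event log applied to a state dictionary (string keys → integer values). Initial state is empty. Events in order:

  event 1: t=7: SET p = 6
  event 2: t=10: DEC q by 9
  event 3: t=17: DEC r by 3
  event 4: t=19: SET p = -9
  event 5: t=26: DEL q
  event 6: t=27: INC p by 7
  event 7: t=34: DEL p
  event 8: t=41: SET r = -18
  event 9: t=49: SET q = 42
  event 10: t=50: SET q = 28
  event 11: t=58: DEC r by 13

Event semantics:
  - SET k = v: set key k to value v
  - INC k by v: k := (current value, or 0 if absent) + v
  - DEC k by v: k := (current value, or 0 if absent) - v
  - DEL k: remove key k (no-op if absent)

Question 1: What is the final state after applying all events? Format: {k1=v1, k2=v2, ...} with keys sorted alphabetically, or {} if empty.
  after event 1 (t=7: SET p = 6): {p=6}
  after event 2 (t=10: DEC q by 9): {p=6, q=-9}
  after event 3 (t=17: DEC r by 3): {p=6, q=-9, r=-3}
  after event 4 (t=19: SET p = -9): {p=-9, q=-9, r=-3}
  after event 5 (t=26: DEL q): {p=-9, r=-3}
  after event 6 (t=27: INC p by 7): {p=-2, r=-3}
  after event 7 (t=34: DEL p): {r=-3}
  after event 8 (t=41: SET r = -18): {r=-18}
  after event 9 (t=49: SET q = 42): {q=42, r=-18}
  after event 10 (t=50: SET q = 28): {q=28, r=-18}
  after event 11 (t=58: DEC r by 13): {q=28, r=-31}

Answer: {q=28, r=-31}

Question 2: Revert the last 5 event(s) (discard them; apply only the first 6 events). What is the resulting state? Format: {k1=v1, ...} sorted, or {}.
Keep first 6 events (discard last 5):
  after event 1 (t=7: SET p = 6): {p=6}
  after event 2 (t=10: DEC q by 9): {p=6, q=-9}
  after event 3 (t=17: DEC r by 3): {p=6, q=-9, r=-3}
  after event 4 (t=19: SET p = -9): {p=-9, q=-9, r=-3}
  after event 5 (t=26: DEL q): {p=-9, r=-3}
  after event 6 (t=27: INC p by 7): {p=-2, r=-3}

Answer: {p=-2, r=-3}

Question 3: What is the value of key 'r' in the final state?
Track key 'r' through all 11 events:
  event 1 (t=7: SET p = 6): r unchanged
  event 2 (t=10: DEC q by 9): r unchanged
  event 3 (t=17: DEC r by 3): r (absent) -> -3
  event 4 (t=19: SET p = -9): r unchanged
  event 5 (t=26: DEL q): r unchanged
  event 6 (t=27: INC p by 7): r unchanged
  event 7 (t=34: DEL p): r unchanged
  event 8 (t=41: SET r = -18): r -3 -> -18
  event 9 (t=49: SET q = 42): r unchanged
  event 10 (t=50: SET q = 28): r unchanged
  event 11 (t=58: DEC r by 13): r -18 -> -31
Final: r = -31

Answer: -31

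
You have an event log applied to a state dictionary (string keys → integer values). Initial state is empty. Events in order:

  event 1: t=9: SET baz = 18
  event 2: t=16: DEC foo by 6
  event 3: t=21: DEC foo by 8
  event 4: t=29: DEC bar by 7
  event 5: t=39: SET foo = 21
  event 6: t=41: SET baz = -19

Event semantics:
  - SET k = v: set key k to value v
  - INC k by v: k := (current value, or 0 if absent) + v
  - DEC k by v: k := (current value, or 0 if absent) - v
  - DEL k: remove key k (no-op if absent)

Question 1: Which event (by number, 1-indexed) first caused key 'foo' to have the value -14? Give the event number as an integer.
Looking for first event where foo becomes -14:
  event 2: foo = -6
  event 3: foo -6 -> -14  <-- first match

Answer: 3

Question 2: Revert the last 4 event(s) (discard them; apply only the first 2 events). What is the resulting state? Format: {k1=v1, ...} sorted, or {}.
Answer: {baz=18, foo=-6}

Derivation:
Keep first 2 events (discard last 4):
  after event 1 (t=9: SET baz = 18): {baz=18}
  after event 2 (t=16: DEC foo by 6): {baz=18, foo=-6}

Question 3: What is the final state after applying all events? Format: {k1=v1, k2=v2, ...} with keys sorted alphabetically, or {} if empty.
  after event 1 (t=9: SET baz = 18): {baz=18}
  after event 2 (t=16: DEC foo by 6): {baz=18, foo=-6}
  after event 3 (t=21: DEC foo by 8): {baz=18, foo=-14}
  after event 4 (t=29: DEC bar by 7): {bar=-7, baz=18, foo=-14}
  after event 5 (t=39: SET foo = 21): {bar=-7, baz=18, foo=21}
  after event 6 (t=41: SET baz = -19): {bar=-7, baz=-19, foo=21}

Answer: {bar=-7, baz=-19, foo=21}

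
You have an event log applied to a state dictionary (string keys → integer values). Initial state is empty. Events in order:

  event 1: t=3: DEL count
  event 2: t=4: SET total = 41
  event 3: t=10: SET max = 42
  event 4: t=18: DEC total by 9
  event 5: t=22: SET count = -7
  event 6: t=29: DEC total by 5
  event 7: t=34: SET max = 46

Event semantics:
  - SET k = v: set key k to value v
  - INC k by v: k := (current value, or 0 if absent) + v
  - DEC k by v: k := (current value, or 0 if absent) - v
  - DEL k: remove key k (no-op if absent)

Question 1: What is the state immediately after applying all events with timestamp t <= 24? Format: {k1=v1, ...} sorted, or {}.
Answer: {count=-7, max=42, total=32}

Derivation:
Apply events with t <= 24 (5 events):
  after event 1 (t=3: DEL count): {}
  after event 2 (t=4: SET total = 41): {total=41}
  after event 3 (t=10: SET max = 42): {max=42, total=41}
  after event 4 (t=18: DEC total by 9): {max=42, total=32}
  after event 5 (t=22: SET count = -7): {count=-7, max=42, total=32}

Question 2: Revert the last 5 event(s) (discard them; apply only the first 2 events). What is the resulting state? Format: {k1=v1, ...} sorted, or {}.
Keep first 2 events (discard last 5):
  after event 1 (t=3: DEL count): {}
  after event 2 (t=4: SET total = 41): {total=41}

Answer: {total=41}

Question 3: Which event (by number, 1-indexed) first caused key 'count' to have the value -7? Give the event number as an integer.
Looking for first event where count becomes -7:
  event 5: count (absent) -> -7  <-- first match

Answer: 5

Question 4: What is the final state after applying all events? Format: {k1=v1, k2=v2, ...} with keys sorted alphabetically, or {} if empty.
  after event 1 (t=3: DEL count): {}
  after event 2 (t=4: SET total = 41): {total=41}
  after event 3 (t=10: SET max = 42): {max=42, total=41}
  after event 4 (t=18: DEC total by 9): {max=42, total=32}
  after event 5 (t=22: SET count = -7): {count=-7, max=42, total=32}
  after event 6 (t=29: DEC total by 5): {count=-7, max=42, total=27}
  after event 7 (t=34: SET max = 46): {count=-7, max=46, total=27}

Answer: {count=-7, max=46, total=27}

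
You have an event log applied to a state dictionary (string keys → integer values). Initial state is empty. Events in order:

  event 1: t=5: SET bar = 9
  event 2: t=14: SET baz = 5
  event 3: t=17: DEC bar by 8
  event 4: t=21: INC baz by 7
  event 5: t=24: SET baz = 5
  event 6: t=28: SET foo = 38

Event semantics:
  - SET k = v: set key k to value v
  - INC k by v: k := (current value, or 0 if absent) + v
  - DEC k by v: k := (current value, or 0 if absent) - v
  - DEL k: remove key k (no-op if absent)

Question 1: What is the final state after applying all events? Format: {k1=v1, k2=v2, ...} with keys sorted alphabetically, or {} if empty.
  after event 1 (t=5: SET bar = 9): {bar=9}
  after event 2 (t=14: SET baz = 5): {bar=9, baz=5}
  after event 3 (t=17: DEC bar by 8): {bar=1, baz=5}
  after event 4 (t=21: INC baz by 7): {bar=1, baz=12}
  after event 5 (t=24: SET baz = 5): {bar=1, baz=5}
  after event 6 (t=28: SET foo = 38): {bar=1, baz=5, foo=38}

Answer: {bar=1, baz=5, foo=38}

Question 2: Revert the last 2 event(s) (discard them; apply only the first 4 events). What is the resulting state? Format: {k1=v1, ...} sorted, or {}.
Keep first 4 events (discard last 2):
  after event 1 (t=5: SET bar = 9): {bar=9}
  after event 2 (t=14: SET baz = 5): {bar=9, baz=5}
  after event 3 (t=17: DEC bar by 8): {bar=1, baz=5}
  after event 4 (t=21: INC baz by 7): {bar=1, baz=12}

Answer: {bar=1, baz=12}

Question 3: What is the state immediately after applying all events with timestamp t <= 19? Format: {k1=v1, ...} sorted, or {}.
Answer: {bar=1, baz=5}

Derivation:
Apply events with t <= 19 (3 events):
  after event 1 (t=5: SET bar = 9): {bar=9}
  after event 2 (t=14: SET baz = 5): {bar=9, baz=5}
  after event 3 (t=17: DEC bar by 8): {bar=1, baz=5}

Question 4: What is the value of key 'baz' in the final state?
Answer: 5

Derivation:
Track key 'baz' through all 6 events:
  event 1 (t=5: SET bar = 9): baz unchanged
  event 2 (t=14: SET baz = 5): baz (absent) -> 5
  event 3 (t=17: DEC bar by 8): baz unchanged
  event 4 (t=21: INC baz by 7): baz 5 -> 12
  event 5 (t=24: SET baz = 5): baz 12 -> 5
  event 6 (t=28: SET foo = 38): baz unchanged
Final: baz = 5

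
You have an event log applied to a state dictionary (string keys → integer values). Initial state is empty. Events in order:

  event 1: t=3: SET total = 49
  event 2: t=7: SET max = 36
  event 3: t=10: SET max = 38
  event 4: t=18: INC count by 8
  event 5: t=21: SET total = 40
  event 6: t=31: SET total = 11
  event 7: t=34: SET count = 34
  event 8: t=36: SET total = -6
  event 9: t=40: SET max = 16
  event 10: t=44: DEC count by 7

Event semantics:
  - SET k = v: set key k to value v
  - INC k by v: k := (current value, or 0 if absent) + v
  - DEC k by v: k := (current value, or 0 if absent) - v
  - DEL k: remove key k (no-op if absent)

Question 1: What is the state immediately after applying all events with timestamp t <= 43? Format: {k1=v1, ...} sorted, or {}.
Apply events with t <= 43 (9 events):
  after event 1 (t=3: SET total = 49): {total=49}
  after event 2 (t=7: SET max = 36): {max=36, total=49}
  after event 3 (t=10: SET max = 38): {max=38, total=49}
  after event 4 (t=18: INC count by 8): {count=8, max=38, total=49}
  after event 5 (t=21: SET total = 40): {count=8, max=38, total=40}
  after event 6 (t=31: SET total = 11): {count=8, max=38, total=11}
  after event 7 (t=34: SET count = 34): {count=34, max=38, total=11}
  after event 8 (t=36: SET total = -6): {count=34, max=38, total=-6}
  after event 9 (t=40: SET max = 16): {count=34, max=16, total=-6}

Answer: {count=34, max=16, total=-6}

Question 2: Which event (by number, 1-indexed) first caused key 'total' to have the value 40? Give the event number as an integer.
Answer: 5

Derivation:
Looking for first event where total becomes 40:
  event 1: total = 49
  event 2: total = 49
  event 3: total = 49
  event 4: total = 49
  event 5: total 49 -> 40  <-- first match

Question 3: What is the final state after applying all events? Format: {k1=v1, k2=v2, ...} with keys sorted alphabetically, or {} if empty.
  after event 1 (t=3: SET total = 49): {total=49}
  after event 2 (t=7: SET max = 36): {max=36, total=49}
  after event 3 (t=10: SET max = 38): {max=38, total=49}
  after event 4 (t=18: INC count by 8): {count=8, max=38, total=49}
  after event 5 (t=21: SET total = 40): {count=8, max=38, total=40}
  after event 6 (t=31: SET total = 11): {count=8, max=38, total=11}
  after event 7 (t=34: SET count = 34): {count=34, max=38, total=11}
  after event 8 (t=36: SET total = -6): {count=34, max=38, total=-6}
  after event 9 (t=40: SET max = 16): {count=34, max=16, total=-6}
  after event 10 (t=44: DEC count by 7): {count=27, max=16, total=-6}

Answer: {count=27, max=16, total=-6}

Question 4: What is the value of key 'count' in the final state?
Answer: 27

Derivation:
Track key 'count' through all 10 events:
  event 1 (t=3: SET total = 49): count unchanged
  event 2 (t=7: SET max = 36): count unchanged
  event 3 (t=10: SET max = 38): count unchanged
  event 4 (t=18: INC count by 8): count (absent) -> 8
  event 5 (t=21: SET total = 40): count unchanged
  event 6 (t=31: SET total = 11): count unchanged
  event 7 (t=34: SET count = 34): count 8 -> 34
  event 8 (t=36: SET total = -6): count unchanged
  event 9 (t=40: SET max = 16): count unchanged
  event 10 (t=44: DEC count by 7): count 34 -> 27
Final: count = 27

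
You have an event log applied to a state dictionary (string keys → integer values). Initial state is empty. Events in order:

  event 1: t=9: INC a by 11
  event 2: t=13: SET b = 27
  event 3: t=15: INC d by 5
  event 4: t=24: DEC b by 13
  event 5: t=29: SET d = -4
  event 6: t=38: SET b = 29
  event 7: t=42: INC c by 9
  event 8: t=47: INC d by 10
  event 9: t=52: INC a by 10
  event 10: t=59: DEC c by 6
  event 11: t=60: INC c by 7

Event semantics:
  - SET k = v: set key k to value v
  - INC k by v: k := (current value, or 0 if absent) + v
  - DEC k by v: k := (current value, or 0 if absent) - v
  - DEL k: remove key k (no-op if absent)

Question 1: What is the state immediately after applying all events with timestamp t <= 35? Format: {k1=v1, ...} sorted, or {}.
Answer: {a=11, b=14, d=-4}

Derivation:
Apply events with t <= 35 (5 events):
  after event 1 (t=9: INC a by 11): {a=11}
  after event 2 (t=13: SET b = 27): {a=11, b=27}
  after event 3 (t=15: INC d by 5): {a=11, b=27, d=5}
  after event 4 (t=24: DEC b by 13): {a=11, b=14, d=5}
  after event 5 (t=29: SET d = -4): {a=11, b=14, d=-4}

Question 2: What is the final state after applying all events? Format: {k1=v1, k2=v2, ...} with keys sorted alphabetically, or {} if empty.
Answer: {a=21, b=29, c=10, d=6}

Derivation:
  after event 1 (t=9: INC a by 11): {a=11}
  after event 2 (t=13: SET b = 27): {a=11, b=27}
  after event 3 (t=15: INC d by 5): {a=11, b=27, d=5}
  after event 4 (t=24: DEC b by 13): {a=11, b=14, d=5}
  after event 5 (t=29: SET d = -4): {a=11, b=14, d=-4}
  after event 6 (t=38: SET b = 29): {a=11, b=29, d=-4}
  after event 7 (t=42: INC c by 9): {a=11, b=29, c=9, d=-4}
  after event 8 (t=47: INC d by 10): {a=11, b=29, c=9, d=6}
  after event 9 (t=52: INC a by 10): {a=21, b=29, c=9, d=6}
  after event 10 (t=59: DEC c by 6): {a=21, b=29, c=3, d=6}
  after event 11 (t=60: INC c by 7): {a=21, b=29, c=10, d=6}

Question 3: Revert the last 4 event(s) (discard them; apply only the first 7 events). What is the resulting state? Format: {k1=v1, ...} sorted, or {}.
Answer: {a=11, b=29, c=9, d=-4}

Derivation:
Keep first 7 events (discard last 4):
  after event 1 (t=9: INC a by 11): {a=11}
  after event 2 (t=13: SET b = 27): {a=11, b=27}
  after event 3 (t=15: INC d by 5): {a=11, b=27, d=5}
  after event 4 (t=24: DEC b by 13): {a=11, b=14, d=5}
  after event 5 (t=29: SET d = -4): {a=11, b=14, d=-4}
  after event 6 (t=38: SET b = 29): {a=11, b=29, d=-4}
  after event 7 (t=42: INC c by 9): {a=11, b=29, c=9, d=-4}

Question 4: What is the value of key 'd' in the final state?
Track key 'd' through all 11 events:
  event 1 (t=9: INC a by 11): d unchanged
  event 2 (t=13: SET b = 27): d unchanged
  event 3 (t=15: INC d by 5): d (absent) -> 5
  event 4 (t=24: DEC b by 13): d unchanged
  event 5 (t=29: SET d = -4): d 5 -> -4
  event 6 (t=38: SET b = 29): d unchanged
  event 7 (t=42: INC c by 9): d unchanged
  event 8 (t=47: INC d by 10): d -4 -> 6
  event 9 (t=52: INC a by 10): d unchanged
  event 10 (t=59: DEC c by 6): d unchanged
  event 11 (t=60: INC c by 7): d unchanged
Final: d = 6

Answer: 6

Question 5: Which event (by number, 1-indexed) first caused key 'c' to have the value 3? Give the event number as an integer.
Answer: 10

Derivation:
Looking for first event where c becomes 3:
  event 7: c = 9
  event 8: c = 9
  event 9: c = 9
  event 10: c 9 -> 3  <-- first match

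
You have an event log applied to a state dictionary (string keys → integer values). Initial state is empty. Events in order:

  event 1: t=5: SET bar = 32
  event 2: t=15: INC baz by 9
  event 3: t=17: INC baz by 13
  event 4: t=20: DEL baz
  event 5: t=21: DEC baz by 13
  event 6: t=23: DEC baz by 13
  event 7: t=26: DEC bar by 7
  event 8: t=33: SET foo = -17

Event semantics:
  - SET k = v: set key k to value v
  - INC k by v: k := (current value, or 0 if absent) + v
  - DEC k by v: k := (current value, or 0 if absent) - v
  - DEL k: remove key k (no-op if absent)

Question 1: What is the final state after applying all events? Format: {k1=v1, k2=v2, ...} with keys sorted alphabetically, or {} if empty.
Answer: {bar=25, baz=-26, foo=-17}

Derivation:
  after event 1 (t=5: SET bar = 32): {bar=32}
  after event 2 (t=15: INC baz by 9): {bar=32, baz=9}
  after event 3 (t=17: INC baz by 13): {bar=32, baz=22}
  after event 4 (t=20: DEL baz): {bar=32}
  after event 5 (t=21: DEC baz by 13): {bar=32, baz=-13}
  after event 6 (t=23: DEC baz by 13): {bar=32, baz=-26}
  after event 7 (t=26: DEC bar by 7): {bar=25, baz=-26}
  after event 8 (t=33: SET foo = -17): {bar=25, baz=-26, foo=-17}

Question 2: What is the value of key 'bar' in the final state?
Track key 'bar' through all 8 events:
  event 1 (t=5: SET bar = 32): bar (absent) -> 32
  event 2 (t=15: INC baz by 9): bar unchanged
  event 3 (t=17: INC baz by 13): bar unchanged
  event 4 (t=20: DEL baz): bar unchanged
  event 5 (t=21: DEC baz by 13): bar unchanged
  event 6 (t=23: DEC baz by 13): bar unchanged
  event 7 (t=26: DEC bar by 7): bar 32 -> 25
  event 8 (t=33: SET foo = -17): bar unchanged
Final: bar = 25

Answer: 25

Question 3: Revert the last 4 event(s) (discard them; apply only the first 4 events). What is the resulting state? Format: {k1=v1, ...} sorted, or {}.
Answer: {bar=32}

Derivation:
Keep first 4 events (discard last 4):
  after event 1 (t=5: SET bar = 32): {bar=32}
  after event 2 (t=15: INC baz by 9): {bar=32, baz=9}
  after event 3 (t=17: INC baz by 13): {bar=32, baz=22}
  after event 4 (t=20: DEL baz): {bar=32}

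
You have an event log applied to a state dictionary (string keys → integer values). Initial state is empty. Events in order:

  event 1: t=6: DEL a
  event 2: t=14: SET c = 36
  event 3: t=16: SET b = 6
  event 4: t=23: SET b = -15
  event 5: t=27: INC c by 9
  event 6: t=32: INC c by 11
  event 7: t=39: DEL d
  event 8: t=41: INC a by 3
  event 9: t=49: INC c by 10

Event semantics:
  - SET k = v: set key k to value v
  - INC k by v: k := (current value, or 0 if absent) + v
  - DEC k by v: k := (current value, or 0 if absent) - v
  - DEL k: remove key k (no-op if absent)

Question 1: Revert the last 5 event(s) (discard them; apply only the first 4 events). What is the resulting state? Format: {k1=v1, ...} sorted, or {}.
Keep first 4 events (discard last 5):
  after event 1 (t=6: DEL a): {}
  after event 2 (t=14: SET c = 36): {c=36}
  after event 3 (t=16: SET b = 6): {b=6, c=36}
  after event 4 (t=23: SET b = -15): {b=-15, c=36}

Answer: {b=-15, c=36}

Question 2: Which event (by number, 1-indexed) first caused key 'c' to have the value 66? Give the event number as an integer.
Answer: 9

Derivation:
Looking for first event where c becomes 66:
  event 2: c = 36
  event 3: c = 36
  event 4: c = 36
  event 5: c = 45
  event 6: c = 56
  event 7: c = 56
  event 8: c = 56
  event 9: c 56 -> 66  <-- first match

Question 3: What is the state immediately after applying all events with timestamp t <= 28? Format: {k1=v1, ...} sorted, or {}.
Apply events with t <= 28 (5 events):
  after event 1 (t=6: DEL a): {}
  after event 2 (t=14: SET c = 36): {c=36}
  after event 3 (t=16: SET b = 6): {b=6, c=36}
  after event 4 (t=23: SET b = -15): {b=-15, c=36}
  after event 5 (t=27: INC c by 9): {b=-15, c=45}

Answer: {b=-15, c=45}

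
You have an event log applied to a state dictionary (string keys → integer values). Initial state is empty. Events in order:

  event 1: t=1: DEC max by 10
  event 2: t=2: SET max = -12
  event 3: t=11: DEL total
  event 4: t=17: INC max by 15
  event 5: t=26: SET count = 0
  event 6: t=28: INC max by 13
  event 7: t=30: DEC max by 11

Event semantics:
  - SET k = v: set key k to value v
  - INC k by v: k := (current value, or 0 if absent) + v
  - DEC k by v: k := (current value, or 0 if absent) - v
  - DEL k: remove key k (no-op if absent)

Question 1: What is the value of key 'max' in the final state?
Answer: 5

Derivation:
Track key 'max' through all 7 events:
  event 1 (t=1: DEC max by 10): max (absent) -> -10
  event 2 (t=2: SET max = -12): max -10 -> -12
  event 3 (t=11: DEL total): max unchanged
  event 4 (t=17: INC max by 15): max -12 -> 3
  event 5 (t=26: SET count = 0): max unchanged
  event 6 (t=28: INC max by 13): max 3 -> 16
  event 7 (t=30: DEC max by 11): max 16 -> 5
Final: max = 5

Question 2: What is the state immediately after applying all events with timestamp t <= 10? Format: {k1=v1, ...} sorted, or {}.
Answer: {max=-12}

Derivation:
Apply events with t <= 10 (2 events):
  after event 1 (t=1: DEC max by 10): {max=-10}
  after event 2 (t=2: SET max = -12): {max=-12}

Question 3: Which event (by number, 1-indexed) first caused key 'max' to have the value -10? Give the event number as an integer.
Answer: 1

Derivation:
Looking for first event where max becomes -10:
  event 1: max (absent) -> -10  <-- first match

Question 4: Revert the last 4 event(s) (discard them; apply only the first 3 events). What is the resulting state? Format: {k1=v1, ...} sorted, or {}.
Answer: {max=-12}

Derivation:
Keep first 3 events (discard last 4):
  after event 1 (t=1: DEC max by 10): {max=-10}
  after event 2 (t=2: SET max = -12): {max=-12}
  after event 3 (t=11: DEL total): {max=-12}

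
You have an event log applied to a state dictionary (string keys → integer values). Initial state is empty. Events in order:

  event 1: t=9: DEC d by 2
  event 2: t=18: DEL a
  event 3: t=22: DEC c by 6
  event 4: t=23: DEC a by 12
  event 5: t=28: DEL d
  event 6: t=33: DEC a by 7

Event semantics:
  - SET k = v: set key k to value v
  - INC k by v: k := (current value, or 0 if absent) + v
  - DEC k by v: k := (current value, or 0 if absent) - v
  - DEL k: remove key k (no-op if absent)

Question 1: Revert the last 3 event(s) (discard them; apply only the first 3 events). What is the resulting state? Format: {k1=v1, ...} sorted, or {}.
Answer: {c=-6, d=-2}

Derivation:
Keep first 3 events (discard last 3):
  after event 1 (t=9: DEC d by 2): {d=-2}
  after event 2 (t=18: DEL a): {d=-2}
  after event 3 (t=22: DEC c by 6): {c=-6, d=-2}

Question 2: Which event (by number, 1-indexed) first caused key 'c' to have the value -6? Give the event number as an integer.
Answer: 3

Derivation:
Looking for first event where c becomes -6:
  event 3: c (absent) -> -6  <-- first match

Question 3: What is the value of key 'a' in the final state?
Track key 'a' through all 6 events:
  event 1 (t=9: DEC d by 2): a unchanged
  event 2 (t=18: DEL a): a (absent) -> (absent)
  event 3 (t=22: DEC c by 6): a unchanged
  event 4 (t=23: DEC a by 12): a (absent) -> -12
  event 5 (t=28: DEL d): a unchanged
  event 6 (t=33: DEC a by 7): a -12 -> -19
Final: a = -19

Answer: -19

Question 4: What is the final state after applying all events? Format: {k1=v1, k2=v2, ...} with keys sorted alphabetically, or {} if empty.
  after event 1 (t=9: DEC d by 2): {d=-2}
  after event 2 (t=18: DEL a): {d=-2}
  after event 3 (t=22: DEC c by 6): {c=-6, d=-2}
  after event 4 (t=23: DEC a by 12): {a=-12, c=-6, d=-2}
  after event 5 (t=28: DEL d): {a=-12, c=-6}
  after event 6 (t=33: DEC a by 7): {a=-19, c=-6}

Answer: {a=-19, c=-6}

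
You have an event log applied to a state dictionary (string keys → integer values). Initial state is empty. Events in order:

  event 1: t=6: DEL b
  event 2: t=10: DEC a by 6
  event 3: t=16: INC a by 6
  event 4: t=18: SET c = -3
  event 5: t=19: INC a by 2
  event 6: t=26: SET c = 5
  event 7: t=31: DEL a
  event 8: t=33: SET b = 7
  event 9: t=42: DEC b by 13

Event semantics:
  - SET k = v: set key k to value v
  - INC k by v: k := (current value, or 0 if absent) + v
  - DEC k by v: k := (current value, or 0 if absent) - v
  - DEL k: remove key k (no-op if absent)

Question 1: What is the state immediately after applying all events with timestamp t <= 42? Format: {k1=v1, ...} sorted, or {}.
Apply events with t <= 42 (9 events):
  after event 1 (t=6: DEL b): {}
  after event 2 (t=10: DEC a by 6): {a=-6}
  after event 3 (t=16: INC a by 6): {a=0}
  after event 4 (t=18: SET c = -3): {a=0, c=-3}
  after event 5 (t=19: INC a by 2): {a=2, c=-3}
  after event 6 (t=26: SET c = 5): {a=2, c=5}
  after event 7 (t=31: DEL a): {c=5}
  after event 8 (t=33: SET b = 7): {b=7, c=5}
  after event 9 (t=42: DEC b by 13): {b=-6, c=5}

Answer: {b=-6, c=5}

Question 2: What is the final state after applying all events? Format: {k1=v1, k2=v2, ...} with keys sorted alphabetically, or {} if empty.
Answer: {b=-6, c=5}

Derivation:
  after event 1 (t=6: DEL b): {}
  after event 2 (t=10: DEC a by 6): {a=-6}
  after event 3 (t=16: INC a by 6): {a=0}
  after event 4 (t=18: SET c = -3): {a=0, c=-3}
  after event 5 (t=19: INC a by 2): {a=2, c=-3}
  after event 6 (t=26: SET c = 5): {a=2, c=5}
  after event 7 (t=31: DEL a): {c=5}
  after event 8 (t=33: SET b = 7): {b=7, c=5}
  after event 9 (t=42: DEC b by 13): {b=-6, c=5}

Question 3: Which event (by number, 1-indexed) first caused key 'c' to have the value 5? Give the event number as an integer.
Looking for first event where c becomes 5:
  event 4: c = -3
  event 5: c = -3
  event 6: c -3 -> 5  <-- first match

Answer: 6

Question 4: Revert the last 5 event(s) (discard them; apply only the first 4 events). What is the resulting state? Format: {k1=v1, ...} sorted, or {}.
Keep first 4 events (discard last 5):
  after event 1 (t=6: DEL b): {}
  after event 2 (t=10: DEC a by 6): {a=-6}
  after event 3 (t=16: INC a by 6): {a=0}
  after event 4 (t=18: SET c = -3): {a=0, c=-3}

Answer: {a=0, c=-3}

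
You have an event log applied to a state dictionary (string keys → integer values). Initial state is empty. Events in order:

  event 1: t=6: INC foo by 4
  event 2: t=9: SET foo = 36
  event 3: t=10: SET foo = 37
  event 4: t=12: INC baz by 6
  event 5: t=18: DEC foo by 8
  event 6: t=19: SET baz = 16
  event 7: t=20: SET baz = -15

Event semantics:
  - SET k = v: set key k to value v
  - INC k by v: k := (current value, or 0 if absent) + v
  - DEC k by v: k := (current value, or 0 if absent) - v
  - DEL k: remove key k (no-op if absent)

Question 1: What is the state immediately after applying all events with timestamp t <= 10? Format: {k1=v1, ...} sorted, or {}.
Apply events with t <= 10 (3 events):
  after event 1 (t=6: INC foo by 4): {foo=4}
  after event 2 (t=9: SET foo = 36): {foo=36}
  after event 3 (t=10: SET foo = 37): {foo=37}

Answer: {foo=37}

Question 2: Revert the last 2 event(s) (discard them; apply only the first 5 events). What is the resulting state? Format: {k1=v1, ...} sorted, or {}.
Answer: {baz=6, foo=29}

Derivation:
Keep first 5 events (discard last 2):
  after event 1 (t=6: INC foo by 4): {foo=4}
  after event 2 (t=9: SET foo = 36): {foo=36}
  after event 3 (t=10: SET foo = 37): {foo=37}
  after event 4 (t=12: INC baz by 6): {baz=6, foo=37}
  after event 5 (t=18: DEC foo by 8): {baz=6, foo=29}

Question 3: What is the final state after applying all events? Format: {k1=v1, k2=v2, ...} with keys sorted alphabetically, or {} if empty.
  after event 1 (t=6: INC foo by 4): {foo=4}
  after event 2 (t=9: SET foo = 36): {foo=36}
  after event 3 (t=10: SET foo = 37): {foo=37}
  after event 4 (t=12: INC baz by 6): {baz=6, foo=37}
  after event 5 (t=18: DEC foo by 8): {baz=6, foo=29}
  after event 6 (t=19: SET baz = 16): {baz=16, foo=29}
  after event 7 (t=20: SET baz = -15): {baz=-15, foo=29}

Answer: {baz=-15, foo=29}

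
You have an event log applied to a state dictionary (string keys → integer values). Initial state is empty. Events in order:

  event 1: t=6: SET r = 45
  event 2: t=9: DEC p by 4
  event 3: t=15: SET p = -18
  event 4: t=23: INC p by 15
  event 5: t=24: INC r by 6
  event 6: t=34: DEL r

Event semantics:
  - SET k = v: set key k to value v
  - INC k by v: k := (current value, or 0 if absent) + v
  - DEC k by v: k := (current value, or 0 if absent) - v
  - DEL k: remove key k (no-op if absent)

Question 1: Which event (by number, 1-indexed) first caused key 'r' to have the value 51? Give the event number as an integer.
Looking for first event where r becomes 51:
  event 1: r = 45
  event 2: r = 45
  event 3: r = 45
  event 4: r = 45
  event 5: r 45 -> 51  <-- first match

Answer: 5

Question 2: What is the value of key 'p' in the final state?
Answer: -3

Derivation:
Track key 'p' through all 6 events:
  event 1 (t=6: SET r = 45): p unchanged
  event 2 (t=9: DEC p by 4): p (absent) -> -4
  event 3 (t=15: SET p = -18): p -4 -> -18
  event 4 (t=23: INC p by 15): p -18 -> -3
  event 5 (t=24: INC r by 6): p unchanged
  event 6 (t=34: DEL r): p unchanged
Final: p = -3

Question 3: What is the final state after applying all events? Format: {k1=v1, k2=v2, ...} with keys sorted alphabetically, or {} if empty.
  after event 1 (t=6: SET r = 45): {r=45}
  after event 2 (t=9: DEC p by 4): {p=-4, r=45}
  after event 3 (t=15: SET p = -18): {p=-18, r=45}
  after event 4 (t=23: INC p by 15): {p=-3, r=45}
  after event 5 (t=24: INC r by 6): {p=-3, r=51}
  after event 6 (t=34: DEL r): {p=-3}

Answer: {p=-3}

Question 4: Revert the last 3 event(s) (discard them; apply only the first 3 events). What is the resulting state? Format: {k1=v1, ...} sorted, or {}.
Keep first 3 events (discard last 3):
  after event 1 (t=6: SET r = 45): {r=45}
  after event 2 (t=9: DEC p by 4): {p=-4, r=45}
  after event 3 (t=15: SET p = -18): {p=-18, r=45}

Answer: {p=-18, r=45}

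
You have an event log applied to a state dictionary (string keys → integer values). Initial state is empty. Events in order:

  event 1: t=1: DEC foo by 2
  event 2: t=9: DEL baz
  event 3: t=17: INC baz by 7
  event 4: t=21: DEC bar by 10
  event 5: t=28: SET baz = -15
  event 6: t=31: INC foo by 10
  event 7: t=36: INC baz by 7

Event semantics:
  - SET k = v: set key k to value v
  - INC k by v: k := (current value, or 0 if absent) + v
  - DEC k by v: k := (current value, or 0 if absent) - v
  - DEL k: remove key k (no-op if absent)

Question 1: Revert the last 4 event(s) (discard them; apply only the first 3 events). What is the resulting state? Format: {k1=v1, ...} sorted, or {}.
Keep first 3 events (discard last 4):
  after event 1 (t=1: DEC foo by 2): {foo=-2}
  after event 2 (t=9: DEL baz): {foo=-2}
  after event 3 (t=17: INC baz by 7): {baz=7, foo=-2}

Answer: {baz=7, foo=-2}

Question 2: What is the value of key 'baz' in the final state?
Answer: -8

Derivation:
Track key 'baz' through all 7 events:
  event 1 (t=1: DEC foo by 2): baz unchanged
  event 2 (t=9: DEL baz): baz (absent) -> (absent)
  event 3 (t=17: INC baz by 7): baz (absent) -> 7
  event 4 (t=21: DEC bar by 10): baz unchanged
  event 5 (t=28: SET baz = -15): baz 7 -> -15
  event 6 (t=31: INC foo by 10): baz unchanged
  event 7 (t=36: INC baz by 7): baz -15 -> -8
Final: baz = -8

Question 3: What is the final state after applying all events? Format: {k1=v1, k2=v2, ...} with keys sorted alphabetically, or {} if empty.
  after event 1 (t=1: DEC foo by 2): {foo=-2}
  after event 2 (t=9: DEL baz): {foo=-2}
  after event 3 (t=17: INC baz by 7): {baz=7, foo=-2}
  after event 4 (t=21: DEC bar by 10): {bar=-10, baz=7, foo=-2}
  after event 5 (t=28: SET baz = -15): {bar=-10, baz=-15, foo=-2}
  after event 6 (t=31: INC foo by 10): {bar=-10, baz=-15, foo=8}
  after event 7 (t=36: INC baz by 7): {bar=-10, baz=-8, foo=8}

Answer: {bar=-10, baz=-8, foo=8}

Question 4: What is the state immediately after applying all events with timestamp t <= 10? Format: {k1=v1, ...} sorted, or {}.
Apply events with t <= 10 (2 events):
  after event 1 (t=1: DEC foo by 2): {foo=-2}
  after event 2 (t=9: DEL baz): {foo=-2}

Answer: {foo=-2}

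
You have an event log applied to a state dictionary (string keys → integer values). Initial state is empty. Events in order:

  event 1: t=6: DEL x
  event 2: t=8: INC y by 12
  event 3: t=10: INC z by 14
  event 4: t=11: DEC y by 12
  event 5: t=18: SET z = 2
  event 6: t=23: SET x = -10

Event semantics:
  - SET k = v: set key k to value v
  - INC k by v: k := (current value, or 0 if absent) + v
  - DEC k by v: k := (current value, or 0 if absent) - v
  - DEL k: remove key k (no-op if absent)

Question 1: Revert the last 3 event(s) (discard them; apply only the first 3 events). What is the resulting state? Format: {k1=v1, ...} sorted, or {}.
Keep first 3 events (discard last 3):
  after event 1 (t=6: DEL x): {}
  after event 2 (t=8: INC y by 12): {y=12}
  after event 3 (t=10: INC z by 14): {y=12, z=14}

Answer: {y=12, z=14}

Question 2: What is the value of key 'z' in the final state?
Answer: 2

Derivation:
Track key 'z' through all 6 events:
  event 1 (t=6: DEL x): z unchanged
  event 2 (t=8: INC y by 12): z unchanged
  event 3 (t=10: INC z by 14): z (absent) -> 14
  event 4 (t=11: DEC y by 12): z unchanged
  event 5 (t=18: SET z = 2): z 14 -> 2
  event 6 (t=23: SET x = -10): z unchanged
Final: z = 2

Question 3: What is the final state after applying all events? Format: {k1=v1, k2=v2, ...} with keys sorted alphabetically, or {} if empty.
  after event 1 (t=6: DEL x): {}
  after event 2 (t=8: INC y by 12): {y=12}
  after event 3 (t=10: INC z by 14): {y=12, z=14}
  after event 4 (t=11: DEC y by 12): {y=0, z=14}
  after event 5 (t=18: SET z = 2): {y=0, z=2}
  after event 6 (t=23: SET x = -10): {x=-10, y=0, z=2}

Answer: {x=-10, y=0, z=2}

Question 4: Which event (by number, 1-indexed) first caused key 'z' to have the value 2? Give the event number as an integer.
Looking for first event where z becomes 2:
  event 3: z = 14
  event 4: z = 14
  event 5: z 14 -> 2  <-- first match

Answer: 5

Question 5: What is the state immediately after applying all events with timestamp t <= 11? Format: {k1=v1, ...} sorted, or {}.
Apply events with t <= 11 (4 events):
  after event 1 (t=6: DEL x): {}
  after event 2 (t=8: INC y by 12): {y=12}
  after event 3 (t=10: INC z by 14): {y=12, z=14}
  after event 4 (t=11: DEC y by 12): {y=0, z=14}

Answer: {y=0, z=14}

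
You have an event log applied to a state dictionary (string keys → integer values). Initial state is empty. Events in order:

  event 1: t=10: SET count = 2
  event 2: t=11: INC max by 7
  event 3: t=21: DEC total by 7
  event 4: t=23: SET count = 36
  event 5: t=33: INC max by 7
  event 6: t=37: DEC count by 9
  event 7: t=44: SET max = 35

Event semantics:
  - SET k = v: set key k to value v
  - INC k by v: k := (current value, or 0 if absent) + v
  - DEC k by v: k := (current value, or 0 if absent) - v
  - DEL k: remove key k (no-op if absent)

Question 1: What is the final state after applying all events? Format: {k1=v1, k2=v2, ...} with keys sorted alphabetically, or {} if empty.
  after event 1 (t=10: SET count = 2): {count=2}
  after event 2 (t=11: INC max by 7): {count=2, max=7}
  after event 3 (t=21: DEC total by 7): {count=2, max=7, total=-7}
  after event 4 (t=23: SET count = 36): {count=36, max=7, total=-7}
  after event 5 (t=33: INC max by 7): {count=36, max=14, total=-7}
  after event 6 (t=37: DEC count by 9): {count=27, max=14, total=-7}
  after event 7 (t=44: SET max = 35): {count=27, max=35, total=-7}

Answer: {count=27, max=35, total=-7}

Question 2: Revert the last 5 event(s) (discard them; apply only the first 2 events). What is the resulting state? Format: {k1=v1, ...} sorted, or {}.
Keep first 2 events (discard last 5):
  after event 1 (t=10: SET count = 2): {count=2}
  after event 2 (t=11: INC max by 7): {count=2, max=7}

Answer: {count=2, max=7}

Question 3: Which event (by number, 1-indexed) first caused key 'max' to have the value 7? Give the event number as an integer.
Answer: 2

Derivation:
Looking for first event where max becomes 7:
  event 2: max (absent) -> 7  <-- first match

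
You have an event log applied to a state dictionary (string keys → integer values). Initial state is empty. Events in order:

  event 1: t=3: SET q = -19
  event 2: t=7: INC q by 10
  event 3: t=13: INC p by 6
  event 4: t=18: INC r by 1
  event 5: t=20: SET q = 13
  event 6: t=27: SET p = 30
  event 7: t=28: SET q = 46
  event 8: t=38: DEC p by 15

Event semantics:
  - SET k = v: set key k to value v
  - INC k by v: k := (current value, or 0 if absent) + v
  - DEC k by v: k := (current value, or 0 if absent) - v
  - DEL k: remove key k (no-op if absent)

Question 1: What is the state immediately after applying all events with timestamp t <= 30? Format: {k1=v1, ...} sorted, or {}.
Answer: {p=30, q=46, r=1}

Derivation:
Apply events with t <= 30 (7 events):
  after event 1 (t=3: SET q = -19): {q=-19}
  after event 2 (t=7: INC q by 10): {q=-9}
  after event 3 (t=13: INC p by 6): {p=6, q=-9}
  after event 4 (t=18: INC r by 1): {p=6, q=-9, r=1}
  after event 5 (t=20: SET q = 13): {p=6, q=13, r=1}
  after event 6 (t=27: SET p = 30): {p=30, q=13, r=1}
  after event 7 (t=28: SET q = 46): {p=30, q=46, r=1}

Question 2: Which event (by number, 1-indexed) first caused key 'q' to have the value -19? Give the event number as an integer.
Looking for first event where q becomes -19:
  event 1: q (absent) -> -19  <-- first match

Answer: 1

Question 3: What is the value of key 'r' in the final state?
Track key 'r' through all 8 events:
  event 1 (t=3: SET q = -19): r unchanged
  event 2 (t=7: INC q by 10): r unchanged
  event 3 (t=13: INC p by 6): r unchanged
  event 4 (t=18: INC r by 1): r (absent) -> 1
  event 5 (t=20: SET q = 13): r unchanged
  event 6 (t=27: SET p = 30): r unchanged
  event 7 (t=28: SET q = 46): r unchanged
  event 8 (t=38: DEC p by 15): r unchanged
Final: r = 1

Answer: 1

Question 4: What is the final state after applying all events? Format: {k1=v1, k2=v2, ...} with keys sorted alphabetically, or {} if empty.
  after event 1 (t=3: SET q = -19): {q=-19}
  after event 2 (t=7: INC q by 10): {q=-9}
  after event 3 (t=13: INC p by 6): {p=6, q=-9}
  after event 4 (t=18: INC r by 1): {p=6, q=-9, r=1}
  after event 5 (t=20: SET q = 13): {p=6, q=13, r=1}
  after event 6 (t=27: SET p = 30): {p=30, q=13, r=1}
  after event 7 (t=28: SET q = 46): {p=30, q=46, r=1}
  after event 8 (t=38: DEC p by 15): {p=15, q=46, r=1}

Answer: {p=15, q=46, r=1}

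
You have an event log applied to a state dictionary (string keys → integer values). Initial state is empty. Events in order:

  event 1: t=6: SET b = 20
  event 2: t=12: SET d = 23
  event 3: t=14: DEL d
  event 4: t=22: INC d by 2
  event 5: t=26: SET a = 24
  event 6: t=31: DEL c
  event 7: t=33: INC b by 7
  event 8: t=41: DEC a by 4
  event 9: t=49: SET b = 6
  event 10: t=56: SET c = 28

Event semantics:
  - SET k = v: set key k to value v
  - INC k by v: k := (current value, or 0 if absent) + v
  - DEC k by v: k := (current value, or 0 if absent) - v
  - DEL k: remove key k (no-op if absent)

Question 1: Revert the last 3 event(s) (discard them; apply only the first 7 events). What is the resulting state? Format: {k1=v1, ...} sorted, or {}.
Keep first 7 events (discard last 3):
  after event 1 (t=6: SET b = 20): {b=20}
  after event 2 (t=12: SET d = 23): {b=20, d=23}
  after event 3 (t=14: DEL d): {b=20}
  after event 4 (t=22: INC d by 2): {b=20, d=2}
  after event 5 (t=26: SET a = 24): {a=24, b=20, d=2}
  after event 6 (t=31: DEL c): {a=24, b=20, d=2}
  after event 7 (t=33: INC b by 7): {a=24, b=27, d=2}

Answer: {a=24, b=27, d=2}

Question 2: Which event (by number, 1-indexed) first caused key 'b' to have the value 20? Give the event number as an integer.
Looking for first event where b becomes 20:
  event 1: b (absent) -> 20  <-- first match

Answer: 1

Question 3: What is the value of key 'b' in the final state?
Answer: 6

Derivation:
Track key 'b' through all 10 events:
  event 1 (t=6: SET b = 20): b (absent) -> 20
  event 2 (t=12: SET d = 23): b unchanged
  event 3 (t=14: DEL d): b unchanged
  event 4 (t=22: INC d by 2): b unchanged
  event 5 (t=26: SET a = 24): b unchanged
  event 6 (t=31: DEL c): b unchanged
  event 7 (t=33: INC b by 7): b 20 -> 27
  event 8 (t=41: DEC a by 4): b unchanged
  event 9 (t=49: SET b = 6): b 27 -> 6
  event 10 (t=56: SET c = 28): b unchanged
Final: b = 6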